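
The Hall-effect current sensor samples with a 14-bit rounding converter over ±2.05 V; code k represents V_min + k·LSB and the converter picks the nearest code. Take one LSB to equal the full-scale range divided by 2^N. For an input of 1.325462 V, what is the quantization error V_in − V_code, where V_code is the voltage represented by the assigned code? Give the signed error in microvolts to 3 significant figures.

The full-scale span is 2.05 − (-2.05) = 4.1 V. LSB = 4.1 V / 2^14 ≈ 250.2 µV.
Position in LSBs: (1.325462 − (-2.05)) × 16384/4.1 = 13488.6755; rounding gives k = 13489.
Reconstructed level: -2.05 + 13489 × 4.1/16384 V = 1.3255432129 V.
e = 1.325462 − (1.3255432129) = −81.2 µV.

−81.2 µV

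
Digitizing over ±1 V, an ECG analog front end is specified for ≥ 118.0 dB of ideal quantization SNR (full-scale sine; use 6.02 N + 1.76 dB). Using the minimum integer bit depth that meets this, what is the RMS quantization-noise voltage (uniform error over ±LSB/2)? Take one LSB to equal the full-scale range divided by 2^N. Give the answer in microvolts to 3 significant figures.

0.551 µV

Range = 1 − (-1) = 2 V.
Required N = ⌈(118.0 − 1.76)/6.02⌉ = ⌈19.309⌉ = 20.
One LSB is 2 V / 1048576 = 1.9073 µV.
V_rms = LSB/√12 = 0.551 µV.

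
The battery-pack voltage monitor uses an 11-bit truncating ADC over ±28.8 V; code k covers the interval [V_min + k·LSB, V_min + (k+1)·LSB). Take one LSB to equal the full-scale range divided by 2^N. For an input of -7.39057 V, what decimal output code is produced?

The full-scale span is 28.8 − (-28.8) = 57.6 V. LSB = 57.6 V / 2^11 ≈ 28.12 mV.
(V_in − V_min) × 2^11/range = (-7.39057 − (-28.8)) × 2048/57.6 = 761.224.
Floor → code = 761.

761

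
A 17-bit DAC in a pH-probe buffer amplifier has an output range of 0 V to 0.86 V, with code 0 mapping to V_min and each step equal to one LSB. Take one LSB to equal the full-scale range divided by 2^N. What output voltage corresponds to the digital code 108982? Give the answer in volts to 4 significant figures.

0.7151 V

V_FS = 0.86 V. LSB = 0.86 V / 2^17.
V_out = 0 + 108982 × (0.86/131072) V
      = 0 + 0.715061 = 0.715061 V.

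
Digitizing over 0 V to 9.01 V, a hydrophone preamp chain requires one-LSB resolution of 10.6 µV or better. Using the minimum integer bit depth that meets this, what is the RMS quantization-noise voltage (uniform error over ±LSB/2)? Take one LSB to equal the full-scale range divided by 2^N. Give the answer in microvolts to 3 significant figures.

2.48 µV

Span = 9.01 V.
Levels needed ≥ 9.01/10.6 µV = 850000. 2^20 = 1048576 suffices, so N_min = 20.
One LSB is 9.01 V / 1048576 = 8.5926 µV.
V_rms = LSB/√12 = 2.48 µV.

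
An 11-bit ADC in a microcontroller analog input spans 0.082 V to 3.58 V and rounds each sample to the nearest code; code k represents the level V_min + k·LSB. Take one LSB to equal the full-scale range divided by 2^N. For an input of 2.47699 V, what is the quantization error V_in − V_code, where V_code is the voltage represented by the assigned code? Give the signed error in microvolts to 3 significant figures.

+363 µV

The full-scale span is 3.58 − (0.082) = 3.498 V. LSB = 3.498 V / 2^11 ≈ 1.708 mV.
Position in LSBs: (2.47699 − (0.082)) × 2048/3.498 = 1402.2126; rounding gives k = 1402.
V_code = 0.082 + (1402/2048) × 3.498 = 2.476626953 V.
Error = V_in − V_code = 2.47699 − (2.476626953) = +363 µV.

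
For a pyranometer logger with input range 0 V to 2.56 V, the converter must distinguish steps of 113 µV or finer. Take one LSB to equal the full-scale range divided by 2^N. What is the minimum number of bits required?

15 bits

Span = 2.56 V.
2.56 V / 113 µV = 22650. Since 2^14 = 16384 and 2^15 = 32768, N = 15.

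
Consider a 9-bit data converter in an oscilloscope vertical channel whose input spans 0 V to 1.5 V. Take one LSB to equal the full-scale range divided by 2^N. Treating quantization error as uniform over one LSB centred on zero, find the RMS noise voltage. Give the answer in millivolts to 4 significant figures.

0.8457 mV

Range is 1.5 V.
LSB = 1.5 V / 2^9 = 2.92969 mV.
For a uniform distribution on [−LSB/2, +LSB/2], V_rms = LSB/√12 = 2.92969 mV/3.4641 = 0.8457 mV.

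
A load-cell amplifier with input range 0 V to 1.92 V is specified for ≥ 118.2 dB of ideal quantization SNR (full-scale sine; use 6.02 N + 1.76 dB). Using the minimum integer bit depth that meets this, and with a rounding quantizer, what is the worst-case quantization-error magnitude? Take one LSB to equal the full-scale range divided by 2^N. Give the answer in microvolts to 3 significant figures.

Span = 1.92 V.
Solving 6.02 N ≥ 118.2 − 1.76: N ≥ 19.342. Round up → N = 20.
Step size = 1.92/1048576 V = 1.8311 µV.
|e|_max = LSB/2 = 0.916 µV.

0.916 µV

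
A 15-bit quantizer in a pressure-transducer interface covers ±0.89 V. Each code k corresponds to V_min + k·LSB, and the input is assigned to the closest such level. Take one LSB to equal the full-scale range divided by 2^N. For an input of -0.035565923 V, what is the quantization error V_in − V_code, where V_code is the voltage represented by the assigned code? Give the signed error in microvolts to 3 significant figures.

Full-scale range = 0.89 V − (-0.89 V) = 1.78 V. LSB = 1.78 V / 2^15 ≈ 54.32 µV.
(-0.035565923 − (-0.89)) / LSB = 0.854434077 × 32768/1.78 = 15729.2673. Nearest integer: k = 15729.
V_code = -0.89 + (15729/32768) × 1.78 = -0.035580444336 V.
Error = V_in − V_code = -0.035565923 − (-0.035580444336) = +14.5 µV.

+14.5 µV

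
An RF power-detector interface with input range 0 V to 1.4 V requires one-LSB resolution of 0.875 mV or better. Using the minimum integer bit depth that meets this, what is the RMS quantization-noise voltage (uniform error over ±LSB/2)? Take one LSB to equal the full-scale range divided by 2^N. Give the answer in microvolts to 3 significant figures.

197 µV

Range is 1.4 V.
1.4 V / 0.875 mV = 1600. Since 2^10 = 1024 and 2^11 = 2048, N = 11.
LSB = 1.4 V / 2^11 = 0.68359 mV.
σ_q = LSB/√12 = 0.68359 mV/3.4641 = 197 µV.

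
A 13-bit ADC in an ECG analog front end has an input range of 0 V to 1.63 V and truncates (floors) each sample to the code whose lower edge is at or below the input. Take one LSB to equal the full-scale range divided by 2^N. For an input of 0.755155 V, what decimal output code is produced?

3795

V_FS = 1.63 V. LSB = 1.63 V / 2^13 ≈ 199.0 µV.
V_in − V_min = 0.755155 − (0) = 0.755155 V.
Divide by LSB: 0.755155 × 8192/1.63 = 3795.2330.
Truncating gives code 3795.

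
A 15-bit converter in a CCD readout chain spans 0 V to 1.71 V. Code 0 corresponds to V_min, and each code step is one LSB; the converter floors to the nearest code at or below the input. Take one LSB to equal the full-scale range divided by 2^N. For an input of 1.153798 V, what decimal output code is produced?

22109

V_FS = 1.71 V. LSB = 1.71 V / 2^15 ≈ 52.19 µV.
(V_in − V_min) × 2^15/range = (1.153798 − (0)) × 32768/1.71 = 22109.739.
Floor → code = 22109.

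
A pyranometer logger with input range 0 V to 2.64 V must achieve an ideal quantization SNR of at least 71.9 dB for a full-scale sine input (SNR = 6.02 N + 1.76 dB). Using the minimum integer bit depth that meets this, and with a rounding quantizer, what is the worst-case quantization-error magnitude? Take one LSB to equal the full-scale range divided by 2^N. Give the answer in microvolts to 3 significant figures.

322 µV

Range is 2.64 V.
N ≥ (71.9 − 1.76)/6.02 = 11.651 → N_min = 12.
One LSB is 2.64 V / 4096 = 0.64453 mV.
Max error for round-to-nearest is LSB/2 = 322 µV.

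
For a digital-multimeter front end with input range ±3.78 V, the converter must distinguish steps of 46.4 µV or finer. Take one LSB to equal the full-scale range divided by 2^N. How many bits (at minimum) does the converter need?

The full-scale span is 3.78 − (-3.78) = 7.56 V.
7.56 V / 46.4 µV = 162900. Since 2^17 = 131072 and 2^18 = 262144, N = 18.

18 bits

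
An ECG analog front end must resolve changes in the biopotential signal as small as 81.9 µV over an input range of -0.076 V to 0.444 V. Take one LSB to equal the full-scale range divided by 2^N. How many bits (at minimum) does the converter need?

Range = 0.444 − (-0.076) = 0.52 V.
Levels needed ≥ 0.52/81.9 µV = 6349. 2^13 = 8192 suffices, so N_min = 13.

13 bits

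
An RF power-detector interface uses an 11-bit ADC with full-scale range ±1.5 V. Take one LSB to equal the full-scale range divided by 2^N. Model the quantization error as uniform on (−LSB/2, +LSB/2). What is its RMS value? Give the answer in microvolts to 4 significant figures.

Full-scale range = 1.5 V − (-1.5 V) = 3 V.
LSB = 3 V ÷ 2^11 = 3/2048 V = 1.46484 mV.
V_rms = LSB/√12 = 1.46484 mV / √12 = 422.9 µV.

422.9 µV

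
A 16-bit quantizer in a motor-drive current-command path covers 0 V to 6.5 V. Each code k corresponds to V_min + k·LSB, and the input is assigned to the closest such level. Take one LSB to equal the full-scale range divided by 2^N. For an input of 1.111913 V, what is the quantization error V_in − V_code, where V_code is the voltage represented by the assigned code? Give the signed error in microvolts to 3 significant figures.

V_FS = 6.5 V. LSB = 6.5 V / 2^16 ≈ 99.18 µV.
Position in LSBs: (1.111913 − (0)) × 65536/6.5 = 11210.8201; rounding gives k = 11211.
V_code = 0 + (11211/65536) × 6.5 = 1.1119308472 V.
Error = V_in − V_code = 1.111913 − (1.1119308472) = −17.8 µV.

−17.8 µV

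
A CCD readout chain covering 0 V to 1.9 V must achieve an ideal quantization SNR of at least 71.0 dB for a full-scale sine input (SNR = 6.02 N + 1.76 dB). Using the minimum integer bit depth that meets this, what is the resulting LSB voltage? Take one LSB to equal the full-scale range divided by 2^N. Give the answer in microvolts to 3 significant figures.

464 µV

Full-scale range = 1.9 V.
N ≥ (71.0 − 1.76)/6.02 = 11.502 → N_min = 12.
One LSB is 1.9 V / 4096 = 464 µV.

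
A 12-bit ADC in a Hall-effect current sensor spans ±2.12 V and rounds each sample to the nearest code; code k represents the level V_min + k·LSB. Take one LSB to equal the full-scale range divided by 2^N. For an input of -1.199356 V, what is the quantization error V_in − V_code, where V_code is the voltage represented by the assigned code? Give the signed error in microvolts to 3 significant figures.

Range = 2.12 − (-2.12) = 4.24 V. LSB = 4.24 V / 2^12 ≈ 1.035 mV.
(-1.199356 − (-2.12)) / LSB = 0.920644 × 4096/4.24 = 889.3768. Nearest integer: k = 889.
V_code = -2.12 + (889/4096) × 4.24 = -1.199746094 V.
V_in − V_code = -1.199356 − (-1.199746094) = +390 µV.

+390 µV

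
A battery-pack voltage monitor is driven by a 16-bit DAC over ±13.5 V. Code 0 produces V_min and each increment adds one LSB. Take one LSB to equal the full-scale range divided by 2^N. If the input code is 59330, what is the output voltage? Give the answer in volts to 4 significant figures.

10.94 V

The full-scale span is 13.5 − (-13.5) = 27 V. LSB = 27 V / 2^16.
V_out = -13.5 + 59330 × (27/65536) V
      = -13.5 + 24.4432 = 10.9432 V.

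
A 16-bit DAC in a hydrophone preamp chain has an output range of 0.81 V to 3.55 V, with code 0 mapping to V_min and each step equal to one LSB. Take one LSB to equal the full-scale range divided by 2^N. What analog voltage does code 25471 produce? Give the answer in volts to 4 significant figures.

1.875 V

Range = 3.55 − (0.81) = 2.74 V. LSB = 2.74 V / 2^16.
V_out = V_min + code × LSB = 0.81 V + 25471 × 2.74 V / 65536
      = 0.81 V + 1.06492 V = 1.87492 V.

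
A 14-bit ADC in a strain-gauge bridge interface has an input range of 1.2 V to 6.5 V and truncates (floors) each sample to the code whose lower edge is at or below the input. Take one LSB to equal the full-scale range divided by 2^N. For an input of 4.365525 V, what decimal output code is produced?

The full-scale span is 6.5 − (1.2) = 5.3 V. LSB = 5.3 V / 2^14 ≈ 323.5 µV.
V_in − V_min = 4.365525 − (1.2) = 3.165525 V.
Divide by LSB: 3.165525 × 16384/5.3 = 9785.6531.
Truncating gives code 9785.

9785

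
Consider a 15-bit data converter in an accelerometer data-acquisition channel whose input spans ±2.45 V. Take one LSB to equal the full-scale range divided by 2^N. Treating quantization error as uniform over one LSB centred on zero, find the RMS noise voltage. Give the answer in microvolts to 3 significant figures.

Range = 2.45 − (-2.45) = 4.9 V.
LSB = 4.9 V / 2^15 = 149.54 µV.
σ_q = LSB/√12 = 149.54 µV/3.4641 = 43.2 µV.

43.2 µV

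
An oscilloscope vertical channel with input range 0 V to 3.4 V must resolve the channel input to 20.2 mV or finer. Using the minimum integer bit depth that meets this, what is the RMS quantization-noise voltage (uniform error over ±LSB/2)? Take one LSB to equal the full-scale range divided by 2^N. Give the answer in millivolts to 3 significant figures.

3.83 mV

Full-scale range = 3.4 V.
Required number of levels: 3.4/20.2 mV = 168.32; smallest N with 2^N ≥ that is 8.
LSB = 3.4 V ÷ 2^8 = 3.4/256 V = 13.281 mV.
RMS noise = LSB/√12 = 3.83 mV.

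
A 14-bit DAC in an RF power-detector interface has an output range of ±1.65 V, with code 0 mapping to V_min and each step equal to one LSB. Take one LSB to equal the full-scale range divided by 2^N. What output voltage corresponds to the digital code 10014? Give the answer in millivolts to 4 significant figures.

367.0 mV

Full-scale range = 1.65 V − (-1.65 V) = 3.3 V. LSB = 3.3 V / 2^14.
V_out = V_min + code × LSB = -1.65 V + 10014 × 3.3 V / 16384
      = -1.65 V + 2.01698 V = 0.366980 V.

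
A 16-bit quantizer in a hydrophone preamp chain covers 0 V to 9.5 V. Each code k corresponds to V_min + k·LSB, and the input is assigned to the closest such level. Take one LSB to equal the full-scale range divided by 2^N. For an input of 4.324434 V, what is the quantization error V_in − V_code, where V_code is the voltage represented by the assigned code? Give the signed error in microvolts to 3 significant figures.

+32.1 µV

Full-scale range = 9.5 V. LSB = 9.5 V / 2^16 ≈ 145.0 µV.
Position in LSBs: (4.324434 − (0)) × 65536/9.5 = 29832.2217; rounding gives k = 29832.
V_code = 0 + (29832/65536) × 9.5 = 4.3244018555 V.
e = 4.324434 − (4.3244018555) = +32.1 µV.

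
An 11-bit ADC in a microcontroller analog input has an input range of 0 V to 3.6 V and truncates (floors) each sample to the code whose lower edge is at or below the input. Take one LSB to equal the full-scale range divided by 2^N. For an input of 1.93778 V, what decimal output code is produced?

1102

Range is 3.6 V. LSB = 3.6 V / 2^11 ≈ 1.758 mV.
code = ⌊(V_in − V_min)/LSB⌋ = ⌊(V_in − V_min) × 2^11 / range⌋
     = ⌊(1.93778 − (0)) × 2048 / 3.6⌋ = ⌊1.93778 × 2048/3.6⌋
     = ⌊1102.382⌋ = 1102.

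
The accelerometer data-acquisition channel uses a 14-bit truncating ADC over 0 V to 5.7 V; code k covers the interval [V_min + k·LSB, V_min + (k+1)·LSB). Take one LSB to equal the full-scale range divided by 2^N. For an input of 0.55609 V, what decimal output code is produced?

Span = 5.7 V. LSB = 5.7 V / 2^14 ≈ 347.9 µV.
(V_in − V_min) × 2^14/range = (0.55609 − (0)) × 16384/5.7 = 1598.417.
Floor → code = 1598.

1598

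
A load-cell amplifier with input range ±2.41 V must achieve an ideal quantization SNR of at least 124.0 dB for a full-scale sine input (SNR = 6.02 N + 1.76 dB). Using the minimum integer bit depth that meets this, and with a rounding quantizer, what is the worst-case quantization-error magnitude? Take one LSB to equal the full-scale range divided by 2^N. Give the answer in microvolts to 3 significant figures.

Full-scale range = 2.41 V − (-2.41 V) = 4.82 V.
Required N = ⌈(124.0 − 1.76)/6.02⌉ = ⌈20.306⌉ = 21.
LSB = 4.82 V / 2^21 = 2.2984 µV.
|e|_max = LSB/2 = 1.15 µV.

1.15 µV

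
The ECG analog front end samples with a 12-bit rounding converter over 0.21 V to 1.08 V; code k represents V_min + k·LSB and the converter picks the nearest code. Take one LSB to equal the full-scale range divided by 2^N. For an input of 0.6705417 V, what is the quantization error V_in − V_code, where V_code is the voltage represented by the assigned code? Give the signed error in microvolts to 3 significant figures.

The full-scale span is 1.08 − (0.21) = 0.87 V. LSB = 0.87 V / 2^12 ≈ 212.4 µV.
(0.6705417 − (0.21)) / LSB = 0.4605417 × 4096/0.87 = 2168.2515. Nearest integer: k = 2168.
V_code = 0.21 + (2168/4096) × 0.87 = 0.6704882813 V.
Error = V_in − V_code = 0.6705417 − (0.6704882813) = +53.4 µV.

+53.4 µV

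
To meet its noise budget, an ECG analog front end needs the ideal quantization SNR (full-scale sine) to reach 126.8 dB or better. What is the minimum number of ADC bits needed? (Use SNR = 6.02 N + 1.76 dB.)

Solving 6.02 N ≥ 126.8 − 1.76: N ≥ 20.771. Round up → N = 21.

21 bits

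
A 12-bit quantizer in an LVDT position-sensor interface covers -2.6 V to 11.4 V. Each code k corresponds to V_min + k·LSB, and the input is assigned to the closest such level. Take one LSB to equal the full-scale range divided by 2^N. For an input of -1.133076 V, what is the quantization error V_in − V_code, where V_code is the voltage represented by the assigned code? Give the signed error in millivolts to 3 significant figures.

The full-scale span is 11.4 − (-2.6) = 14 V. LSB = 14 V / 2^12 ≈ 3.418 mV.
(V_in − V_min)/LSB = (-1.133076 − (-2.6)) × 4096/14 = 429.1801 → nearest code k = 429.
V_code = V_min + k × range/2^12 = -2.6 + 429 × 14/4096 = -1.133691406 V.
e = -1.133076 − (-1.133691406) = +0.615 mV.

+0.615 mV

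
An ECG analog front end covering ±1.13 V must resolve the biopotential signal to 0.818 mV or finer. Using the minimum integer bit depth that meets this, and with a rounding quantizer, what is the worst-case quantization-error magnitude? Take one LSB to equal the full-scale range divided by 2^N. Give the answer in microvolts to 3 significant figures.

The full-scale span is 1.13 − (-1.13) = 2.26 V.
Required number of levels: 2.26/0.818 mV = 2762.8; smallest N with 2^N ≥ that is 12.
LSB = 2.26 V ÷ 2^12 = 2.26/4096 V = 0.55176 mV.
Half an LSB is 276 µV.

276 µV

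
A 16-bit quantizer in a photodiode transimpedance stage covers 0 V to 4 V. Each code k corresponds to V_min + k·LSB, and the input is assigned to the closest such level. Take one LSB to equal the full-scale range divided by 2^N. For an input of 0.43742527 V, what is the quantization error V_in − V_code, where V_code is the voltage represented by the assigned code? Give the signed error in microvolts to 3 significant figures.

V_FS = 4 V. LSB = 4 V / 2^16 ≈ 61.04 µV.
(0.43742527 − (0)) / LSB = 0.43742527 × 65536/4 = 7166.7756. Nearest integer: k = 7167.
V_code = V_min + k × range/2^16 = 0 + 7167 × 4/65536 = 0.43743896484 V.
V_in − V_code = 0.43742527 − (0.43743896484) = −13.7 µV.

−13.7 µV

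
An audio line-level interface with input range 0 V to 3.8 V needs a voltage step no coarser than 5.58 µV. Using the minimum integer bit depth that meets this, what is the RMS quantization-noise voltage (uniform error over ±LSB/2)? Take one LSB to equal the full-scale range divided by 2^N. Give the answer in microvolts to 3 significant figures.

1.05 µV

Full-scale range = 3.8 V.
3.8 V / 5.58 µV = 681000. Since 2^19 = 524288 and 2^20 = 1048576, N = 20.
LSB = 3.8 V ÷ 2^20 = 3.8/1048576 V = 3.6240 µV.
V_rms = LSB/√12 = 1.05 µV.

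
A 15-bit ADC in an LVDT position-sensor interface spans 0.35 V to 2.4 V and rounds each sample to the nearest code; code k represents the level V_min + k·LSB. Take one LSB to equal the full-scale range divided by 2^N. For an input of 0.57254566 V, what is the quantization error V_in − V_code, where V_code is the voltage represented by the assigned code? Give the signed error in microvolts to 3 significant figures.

Full-scale range = 2.4 V − (0.35 V) = 2.05 V. LSB = 2.05 V / 2^15 ≈ 62.56 µV.
(V_in − V_min)/LSB = (0.57254566 − (0.35)) × 32768/2.05 = 3557.2567 → nearest code k = 3557.
V_code = 0.35 + (3557/32768) × 2.05 = 0.57252960205 V.
V_in − V_code = 0.57254566 − (0.57252960205) = +16.1 µV.

+16.1 µV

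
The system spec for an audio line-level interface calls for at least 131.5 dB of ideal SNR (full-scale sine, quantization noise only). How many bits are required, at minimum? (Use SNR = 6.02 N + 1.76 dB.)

Solving 6.02 N ≥ 131.5 − 1.76: N ≥ 21.551. Round up → N = 22.

22 bits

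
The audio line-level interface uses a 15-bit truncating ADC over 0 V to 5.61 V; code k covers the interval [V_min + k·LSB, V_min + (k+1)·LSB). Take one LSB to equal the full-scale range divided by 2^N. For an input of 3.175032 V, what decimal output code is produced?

18545

Full-scale range = 5.61 V. LSB = 5.61 V / 2^15 ≈ 171.2 µV.
(V_in − V_min) × 2^15/range = (3.175032 − (0)) × 32768/5.61 = 18545.356.
Floor → code = 18545.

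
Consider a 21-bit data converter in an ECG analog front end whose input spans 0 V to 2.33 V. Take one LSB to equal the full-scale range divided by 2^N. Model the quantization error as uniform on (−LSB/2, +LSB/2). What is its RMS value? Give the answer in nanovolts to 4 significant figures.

Span = 2.33 V.
Step size = 2.33/2097152 V = 1.11103 µV.
σ_q = LSB/√12 = 1.11103 µV/3.4641 = 320.7 nV.

320.7 nV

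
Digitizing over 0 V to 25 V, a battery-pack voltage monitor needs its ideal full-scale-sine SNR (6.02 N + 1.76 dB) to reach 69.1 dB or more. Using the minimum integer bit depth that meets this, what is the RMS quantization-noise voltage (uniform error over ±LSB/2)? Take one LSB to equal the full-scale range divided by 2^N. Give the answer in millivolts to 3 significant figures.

1.76 mV

V_FS = 25 V.
Solving 6.02 N ≥ 69.1 − 1.76: N ≥ 11.186. Round up → N = 12.
LSB = 25 V ÷ 2^12 = 25/4096 V = 6.1035 mV.
RMS noise = LSB/√12 = 1.76 mV.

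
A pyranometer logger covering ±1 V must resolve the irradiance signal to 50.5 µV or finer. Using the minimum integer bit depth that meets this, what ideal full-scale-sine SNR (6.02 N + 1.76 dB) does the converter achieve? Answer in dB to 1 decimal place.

98.1 dB

Full-scale range = 1 V − (-1 V) = 2 V.
Need 2^N ≥ 2 V / 50.5 µV = 39600 → N_min = 16.
Ideal SNR at N = 16: 6.02·16 + 1.76 = 98.1 dB.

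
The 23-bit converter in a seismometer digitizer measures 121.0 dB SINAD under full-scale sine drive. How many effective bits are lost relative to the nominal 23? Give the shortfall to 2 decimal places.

3.19 bits

ENOB = (SINAD − 1.76)/6.02 = (121.0 − 1.76)/6.02 = 19.8073 bits.
Lost resolution: 23 − 19.8073 = 3.1927 bits.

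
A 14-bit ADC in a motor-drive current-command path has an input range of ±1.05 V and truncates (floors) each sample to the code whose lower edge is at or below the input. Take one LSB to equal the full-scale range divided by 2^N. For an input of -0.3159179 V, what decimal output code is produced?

Range = 1.05 − (-1.05) = 2.1 V. LSB = 2.1 V / 2^14 ≈ 128.2 µV.
V_in − V_min = -0.3159179 − (-1.05) = 0.7340821 V.
Divide by LSB: 0.7340821 × 16384/2.1 = 5727.2386.
Truncating gives code 5727.

5727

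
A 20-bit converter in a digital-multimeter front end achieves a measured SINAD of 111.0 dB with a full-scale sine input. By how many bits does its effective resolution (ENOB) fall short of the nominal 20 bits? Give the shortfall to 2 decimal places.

ENOB = (SINAD − 1.76)/6.02 = (111.0 − 1.76)/6.02 = 18.1462 bits.
Shortfall = 20 − 18.1462 = 1.8538 bits.

1.85 bits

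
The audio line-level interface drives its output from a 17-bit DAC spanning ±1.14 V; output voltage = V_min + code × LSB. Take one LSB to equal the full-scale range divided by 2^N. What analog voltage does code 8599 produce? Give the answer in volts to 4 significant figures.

-0.9904 V

Span: 1.14 V − (-1.14 V) = 2.28 V. LSB = 2.28 V / 2^17.
V_out = V_min + code × LSB = -1.14 V + 8599 × 2.28 V / 131072
      = -1.14 V + 0.149580 V = -0.990420 V.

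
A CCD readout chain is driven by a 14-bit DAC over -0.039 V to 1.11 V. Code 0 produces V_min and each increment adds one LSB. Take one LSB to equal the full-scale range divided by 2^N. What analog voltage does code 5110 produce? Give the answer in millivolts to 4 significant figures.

319.4 mV

The full-scale span is 1.11 − (-0.039) = 1.149 V. LSB = 1.149 V / 2^14.
V_out = -0.039 + 5110 × (1.149/16384) V
      = -0.039 V + 0.358361 V = 0.319361 V.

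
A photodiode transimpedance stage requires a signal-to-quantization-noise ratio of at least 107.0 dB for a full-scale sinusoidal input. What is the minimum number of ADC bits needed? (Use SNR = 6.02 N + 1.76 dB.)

Required N = ⌈(107.0 − 1.76)/6.02⌉ = ⌈17.482⌉ = 18.

18 bits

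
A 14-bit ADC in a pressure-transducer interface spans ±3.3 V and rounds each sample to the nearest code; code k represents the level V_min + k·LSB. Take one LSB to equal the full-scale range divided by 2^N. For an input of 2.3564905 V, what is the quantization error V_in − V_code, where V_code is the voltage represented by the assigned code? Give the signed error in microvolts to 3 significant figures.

−76.9 µV

Range = 3.3 − (-3.3) = 6.6 V. LSB = 6.6 V / 2^14 ≈ 402.8 µV.
Position in LSBs: (2.3564905 − (-3.3)) × 16384/6.6 = 14041.8091; rounding gives k = 14042.
V_code = -3.3 + (14042/16384) × 6.6 = 2.3565673828 V.
Error = V_in − V_code = 2.3564905 − (2.3565673828) = −76.9 µV.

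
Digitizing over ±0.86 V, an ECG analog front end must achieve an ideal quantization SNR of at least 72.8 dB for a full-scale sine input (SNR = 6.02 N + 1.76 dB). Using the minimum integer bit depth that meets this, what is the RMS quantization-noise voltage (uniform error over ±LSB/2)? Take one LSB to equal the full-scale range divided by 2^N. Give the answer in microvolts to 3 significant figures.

121 µV

Span: 0.86 V − (-0.86 V) = 1.72 V.
N ≥ (72.8 − 1.76)/6.02 = 11.801 → N_min = 12.
LSB = 1.72 V / 2^12 = 419.92 µV.
V_rms = LSB/√12 = 121 µV.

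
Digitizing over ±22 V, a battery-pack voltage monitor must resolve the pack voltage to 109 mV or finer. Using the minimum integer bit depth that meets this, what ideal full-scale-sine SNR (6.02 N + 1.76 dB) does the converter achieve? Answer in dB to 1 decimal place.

The full-scale span is 22 − (-22) = 44 V.
Levels needed ≥ 44/109 mV = 403.7. 2^9 = 512 suffices, so N_min = 9.
SNR = 6.02 × 9 + 1.76 = 55.94 dB.

55.9 dB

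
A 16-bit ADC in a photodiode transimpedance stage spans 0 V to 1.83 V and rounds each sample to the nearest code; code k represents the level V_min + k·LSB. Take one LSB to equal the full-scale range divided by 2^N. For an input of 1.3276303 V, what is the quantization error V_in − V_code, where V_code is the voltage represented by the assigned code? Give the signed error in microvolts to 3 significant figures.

Span = 1.83 V. LSB = 1.83 V / 2^16 ≈ 27.92 µV.
(1.3276303 − (0)) / LSB = 1.3276303 × 65536/1.83 = 47545.1253. Nearest integer: k = 47545.
Reconstructed level: 0 + 47545 × 1.83/65536 V = 1.3276268005 V.
Error = V_in − V_code = 1.3276303 − (1.3276268005) = +3.50 µV.

+3.50 µV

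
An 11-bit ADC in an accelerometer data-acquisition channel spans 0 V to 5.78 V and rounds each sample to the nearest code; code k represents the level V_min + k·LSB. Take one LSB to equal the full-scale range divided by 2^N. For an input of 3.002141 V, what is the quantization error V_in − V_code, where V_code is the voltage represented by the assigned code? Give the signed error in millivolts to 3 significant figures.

−0.750 mV

Full-scale range = 5.78 V. LSB = 5.78 V / 2^11 ≈ 2.822 mV.
(3.002141 − (0)) / LSB = 3.002141 × 2048/5.78 = 1063.7344. Nearest integer: k = 1064.
Reconstructed level: 0 + 1064 × 5.78/2048 V = 3.002890625 V.
V_in − V_code = 3.002141 − (3.002890625) = −0.750 mV.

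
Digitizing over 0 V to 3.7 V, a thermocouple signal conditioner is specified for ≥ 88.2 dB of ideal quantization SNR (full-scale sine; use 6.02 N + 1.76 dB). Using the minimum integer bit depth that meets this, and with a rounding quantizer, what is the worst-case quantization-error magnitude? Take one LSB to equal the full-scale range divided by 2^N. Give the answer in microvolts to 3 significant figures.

56.5 µV

Full-scale range = 3.7 V.
Solving 6.02 N ≥ 88.2 − 1.76: N ≥ 14.359. Round up → N = 15.
LSB = 3.7 V / 2^15 = 112.92 µV.
Half an LSB is 56.5 µV.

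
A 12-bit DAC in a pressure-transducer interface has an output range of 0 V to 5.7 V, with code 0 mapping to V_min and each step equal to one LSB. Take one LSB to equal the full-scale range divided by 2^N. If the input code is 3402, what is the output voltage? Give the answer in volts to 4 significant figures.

Span = 5.7 V. LSB = 5.7 V / 2^12.
V_out = V_min + code × LSB = 0 V + 3402 × 5.7 V / 4096
      = 0 V + 4.73423 V = 4.73423 V.

4.734 V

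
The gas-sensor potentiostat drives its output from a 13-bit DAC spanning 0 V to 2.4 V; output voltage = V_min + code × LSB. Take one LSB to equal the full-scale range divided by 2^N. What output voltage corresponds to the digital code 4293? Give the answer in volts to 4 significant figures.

Range is 2.4 V. LSB = 2.4 V / 2^13.
V_out = V_min + code × LSB = 0 V + 4293 × 2.4 V / 8192
      = 0 + 1.25771 = 1.25771 V.

1.258 V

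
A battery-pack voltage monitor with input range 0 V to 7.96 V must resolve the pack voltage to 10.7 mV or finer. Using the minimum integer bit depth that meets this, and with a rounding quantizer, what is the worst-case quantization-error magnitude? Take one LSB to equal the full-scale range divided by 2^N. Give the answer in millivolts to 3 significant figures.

3.89 mV

Span = 7.96 V.
Required number of levels: 7.96/10.7 mV = 743.93; smallest N with 2^N ≥ that is 10.
LSB = 7.96 V ÷ 2^10 = 7.96/1024 V = 7.7734 mV.
Max error for round-to-nearest is LSB/2 = 3.89 mV.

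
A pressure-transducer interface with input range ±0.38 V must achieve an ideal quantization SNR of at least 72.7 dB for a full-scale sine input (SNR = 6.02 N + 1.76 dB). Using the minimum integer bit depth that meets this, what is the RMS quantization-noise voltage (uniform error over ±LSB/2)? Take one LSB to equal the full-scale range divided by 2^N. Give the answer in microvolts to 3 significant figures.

53.6 µV

Full-scale range = 0.38 V − (-0.38 V) = 0.76 V.
Solving 6.02 N ≥ 72.7 − 1.76: N ≥ 11.784. Round up → N = 12.
Step size = 0.76/4096 V = 185.55 µV.
σ_q = LSB/√12 = 185.55 µV/3.4641 = 53.6 µV.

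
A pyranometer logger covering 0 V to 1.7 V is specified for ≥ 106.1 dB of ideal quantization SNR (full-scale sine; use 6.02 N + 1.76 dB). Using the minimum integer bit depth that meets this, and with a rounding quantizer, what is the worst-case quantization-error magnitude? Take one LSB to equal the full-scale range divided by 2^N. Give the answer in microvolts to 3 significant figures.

3.24 µV

V_FS = 1.7 V.
Solving 6.02 N ≥ 106.1 − 1.76: N ≥ 17.332. Round up → N = 18.
LSB = 1.7 V / 2^18 = 6.4850 µV.
Max error for round-to-nearest is LSB/2 = 3.24 µV.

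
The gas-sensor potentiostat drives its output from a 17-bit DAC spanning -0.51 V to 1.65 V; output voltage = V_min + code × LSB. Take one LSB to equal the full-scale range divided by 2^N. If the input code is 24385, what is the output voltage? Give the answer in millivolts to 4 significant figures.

Span: 1.65 V − (-0.51 V) = 2.16 V. LSB = 2.16 V / 2^17.
Output = V_min + (24385/131072) × range = -0.51 + 0.186043 × 2.16 V
      = -0.51 V + 0.401852 V = -0.108148 V.

-108.1 mV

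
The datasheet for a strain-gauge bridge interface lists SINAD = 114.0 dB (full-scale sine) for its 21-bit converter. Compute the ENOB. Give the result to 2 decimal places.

ENOB = (SINAD − 1.76) / 6.02 = (114.0 − 1.76) / 6.02 = 112.24 / 6.02 = 18.6445.

18.64 bits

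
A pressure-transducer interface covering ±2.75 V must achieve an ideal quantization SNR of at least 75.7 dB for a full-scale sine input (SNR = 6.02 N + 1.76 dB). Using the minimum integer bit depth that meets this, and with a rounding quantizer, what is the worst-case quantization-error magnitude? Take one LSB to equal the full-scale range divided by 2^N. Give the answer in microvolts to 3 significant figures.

336 µV

The full-scale span is 2.75 − (-2.75) = 5.5 V.
Solving 6.02 N ≥ 75.7 − 1.76: N ≥ 12.282. Round up → N = 13.
LSB = 5.5 V / 2^13 = 0.67139 mV.
Half an LSB is 336 µV.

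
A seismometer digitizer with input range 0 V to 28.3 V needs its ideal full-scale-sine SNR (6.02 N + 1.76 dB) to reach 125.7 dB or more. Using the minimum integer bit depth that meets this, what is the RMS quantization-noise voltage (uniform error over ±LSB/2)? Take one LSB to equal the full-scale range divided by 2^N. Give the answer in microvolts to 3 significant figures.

3.90 µV

Span = 28.3 V.
Solving 6.02 N ≥ 125.7 − 1.76: N ≥ 20.588. Round up → N = 21.
LSB = 28.3 V ÷ 2^21 = 28.3/2097152 V = 13.494 µV.
V_rms = LSB/√12 = 3.90 µV.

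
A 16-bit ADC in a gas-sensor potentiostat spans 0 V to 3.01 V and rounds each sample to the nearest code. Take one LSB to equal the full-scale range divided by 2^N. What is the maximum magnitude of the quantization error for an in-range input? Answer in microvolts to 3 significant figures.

23.0 µV

Span = 3.01 V.
LSB = 3.01 V / 2^16 = 45.929 µV.
|e|_max = LSB/2 = 23.0 µV.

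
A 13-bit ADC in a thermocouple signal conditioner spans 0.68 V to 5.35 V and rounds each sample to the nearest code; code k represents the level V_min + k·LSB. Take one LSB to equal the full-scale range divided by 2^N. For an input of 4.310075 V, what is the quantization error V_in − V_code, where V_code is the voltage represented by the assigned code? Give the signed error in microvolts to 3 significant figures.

Span: 5.35 V − (0.68 V) = 4.67 V. LSB = 4.67 V / 2^13 ≈ 0.5701 mV.
(4.310075 − (0.68)) / LSB = 3.630075 × 8192/4.67 = 6367.7890. Nearest integer: k = 6368.
V_code = V_min + k × range/2^13 = 0.68 + 6368 × 4.67/8192 = 4.310195313 V.
e = 4.310075 − (4.310195313) = −120 µV.

−120 µV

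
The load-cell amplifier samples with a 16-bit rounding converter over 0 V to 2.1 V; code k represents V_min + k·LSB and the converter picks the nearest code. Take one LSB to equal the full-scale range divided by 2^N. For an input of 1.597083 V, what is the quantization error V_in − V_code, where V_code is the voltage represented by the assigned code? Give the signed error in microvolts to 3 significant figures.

+5.06 µV

Range is 2.1 V. LSB = 2.1 V / 2^16 ≈ 32.04 µV.
(1.597083 − (0)) / LSB = 1.597083 × 65536/2.1 = 49841.1579. Nearest integer: k = 49841.
V_code = 0 + (49841/65536) × 2.1 = 1.5970779419 V.
V_in − V_code = 1.597083 − (1.5970779419) = +5.06 µV.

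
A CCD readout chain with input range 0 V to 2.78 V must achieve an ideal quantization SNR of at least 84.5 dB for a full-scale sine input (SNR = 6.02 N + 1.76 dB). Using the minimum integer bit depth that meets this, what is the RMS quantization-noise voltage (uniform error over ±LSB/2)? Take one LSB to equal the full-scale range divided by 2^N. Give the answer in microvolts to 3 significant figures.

49.0 µV

Full-scale range = 2.78 V.
N ≥ (84.5 − 1.76)/6.02 = 13.744 → N_min = 14.
One LSB is 2.78 V / 16384 = 169.68 µV.
RMS noise = LSB/√12 = 49.0 µV.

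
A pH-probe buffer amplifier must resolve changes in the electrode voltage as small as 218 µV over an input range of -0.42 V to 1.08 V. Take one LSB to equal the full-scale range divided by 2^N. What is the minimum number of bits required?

The full-scale span is 1.08 − (-0.42) = 1.5 V.
Need 2^N ≥ 1.5 V / 218 µV = 6881 → N_min = 13.

13 bits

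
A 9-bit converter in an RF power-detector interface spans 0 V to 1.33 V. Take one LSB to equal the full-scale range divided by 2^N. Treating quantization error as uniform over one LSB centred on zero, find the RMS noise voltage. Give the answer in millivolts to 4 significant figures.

Span = 1.33 V.
One LSB is 1.33 V / 512 = 2.59766 mV.
V_rms = LSB/√12 = 2.59766 mV / √12 = 0.7499 mV.

0.7499 mV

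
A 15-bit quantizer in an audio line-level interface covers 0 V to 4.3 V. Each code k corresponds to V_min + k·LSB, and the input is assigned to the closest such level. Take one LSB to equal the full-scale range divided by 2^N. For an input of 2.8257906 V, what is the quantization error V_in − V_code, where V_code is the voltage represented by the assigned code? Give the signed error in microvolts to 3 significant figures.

−21.2 µV

Range is 4.3 V. LSB = 4.3 V / 2^15 ≈ 131.2 µV.
(V_in − V_min)/LSB = (2.8257906 − (0)) × 32768/4.3 = 21533.8387 → nearest code k = 21534.
Reconstructed level: 0 + 21534 × 4.3/32768 V = 2.8258117676 V.
Error = V_in − V_code = 2.8257906 − (2.8258117676) = −21.2 µV.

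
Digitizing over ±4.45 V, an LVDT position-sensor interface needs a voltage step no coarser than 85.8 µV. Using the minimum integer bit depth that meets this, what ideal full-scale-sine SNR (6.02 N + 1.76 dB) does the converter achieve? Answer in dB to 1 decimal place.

The full-scale span is 4.45 − (-4.45) = 8.9 V.
8.9 V / 85.8 µV = 103700. Since 2^16 = 65536 and 2^17 = 131072, N = 17.
SNR = 6.02 × 17 + 1.76 = 104.10 dB.

104.1 dB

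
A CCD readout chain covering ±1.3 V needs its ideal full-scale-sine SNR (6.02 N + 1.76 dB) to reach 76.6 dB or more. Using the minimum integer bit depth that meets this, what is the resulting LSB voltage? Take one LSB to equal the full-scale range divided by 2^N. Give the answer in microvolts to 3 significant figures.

Range = 1.3 − (-1.3) = 2.6 V.
N ≥ (76.6 − 1.76)/6.02 = 12.432 → N_min = 13.
LSB = 2.6 V / 2^13 = 317 µV.

317 µV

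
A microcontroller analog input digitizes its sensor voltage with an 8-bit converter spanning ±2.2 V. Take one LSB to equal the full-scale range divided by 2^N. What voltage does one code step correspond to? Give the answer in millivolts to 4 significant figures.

Full-scale range = 2.2 V − (-2.2 V) = 4.4 V.
2^8 = 256 levels.
LSB = 4.4 V ÷ 2^8 = 4.4/256 V = 17.19 mV.

17.19 mV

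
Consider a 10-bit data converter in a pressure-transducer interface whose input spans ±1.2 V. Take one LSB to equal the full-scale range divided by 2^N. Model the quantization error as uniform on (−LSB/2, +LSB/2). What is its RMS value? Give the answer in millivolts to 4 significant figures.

0.6766 mV

Span: 1.2 V − (-1.2 V) = 2.4 V.
LSB = 2.4 V ÷ 2^10 = 2.4/1024 V = 2.34375 mV.
V_rms = LSB/√12 = 2.34375 mV / √12 = 0.6766 mV.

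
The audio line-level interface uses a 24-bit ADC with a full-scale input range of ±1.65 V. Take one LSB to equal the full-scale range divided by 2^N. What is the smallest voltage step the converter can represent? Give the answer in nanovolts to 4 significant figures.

196.7 nV

Range = 1.65 − (-1.65) = 3.3 V.
2^24 = 16777216 levels.
LSB = 3.3 V / 2^24 = 196.7 nV.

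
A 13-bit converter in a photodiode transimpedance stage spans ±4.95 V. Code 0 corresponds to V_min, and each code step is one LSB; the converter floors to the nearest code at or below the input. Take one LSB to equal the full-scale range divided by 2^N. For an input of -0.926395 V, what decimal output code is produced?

3329

Span: 4.95 V − (-4.95 V) = 9.9 V. LSB = 9.9 V / 2^13 ≈ 1.208 mV.
V_in − V_min = -0.926395 − (-4.95) = 4.023605 V.
Divide by LSB: 4.023605 × 8192/9.9 = 3329.4315.
Truncating gives code 3329.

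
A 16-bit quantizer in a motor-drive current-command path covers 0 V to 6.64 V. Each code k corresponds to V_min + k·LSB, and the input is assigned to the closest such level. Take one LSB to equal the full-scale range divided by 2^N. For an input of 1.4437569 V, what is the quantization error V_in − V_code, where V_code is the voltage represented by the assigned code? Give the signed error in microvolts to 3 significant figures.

−29.7 µV

Range is 6.64 V. LSB = 6.64 V / 2^16 ≈ 101.3 µV.
(1.4437569 − (0)) / LSB = 1.4437569 × 65536/6.64 = 14249.7067. Nearest integer: k = 14250.
V_code = V_min + k × range/2^16 = 0 + 14250 × 6.64/65536 = 1.4437866211 V.
Error = V_in − V_code = 1.4437569 − (1.4437866211) = −29.7 µV.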